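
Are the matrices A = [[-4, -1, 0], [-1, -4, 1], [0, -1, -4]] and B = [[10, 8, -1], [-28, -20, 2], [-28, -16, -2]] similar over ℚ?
No.

Both have characteristic polynomial (x + 4)^3, but the minimal polynomial of A is (x + 4)^3 while the minimal polynomial of B is (x + 4)^2. The minimal polynomial is a similarity invariant, so A and B are not similar.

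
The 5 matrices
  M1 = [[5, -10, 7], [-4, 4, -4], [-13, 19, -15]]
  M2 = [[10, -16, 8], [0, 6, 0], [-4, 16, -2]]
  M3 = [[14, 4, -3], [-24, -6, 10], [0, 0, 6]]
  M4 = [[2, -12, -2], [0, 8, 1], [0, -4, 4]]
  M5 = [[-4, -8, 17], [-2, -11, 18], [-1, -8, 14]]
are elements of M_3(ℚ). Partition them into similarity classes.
4 classes: {M1}, {M2}, {M3, M4}, {M5}

Characteristic polynomials: χ_{M1} = (x + 2)^3, χ_{M2} = (x - 6)^2(x - 2), χ_{M3} = (x - 6)^2(x - 2), χ_{M4} = (x - 6)^2(x - 2), χ_{M5} = (x - 5)(x + 3)^2.

{M1}: invariant factors (x + 2)^3.

{M2}: invariant factors x - 6, (x - 6)(x - 2).

{M3, M4}: invariant factors (x - 6)^2(x - 2).

{M5}: invariant factors (x - 5)(x + 3)^2.

Matrices are similar if and only if their invariant-factor lists agree; the partition into similarity classes is {M1}, {M2}, {M3, M4}, {M5}.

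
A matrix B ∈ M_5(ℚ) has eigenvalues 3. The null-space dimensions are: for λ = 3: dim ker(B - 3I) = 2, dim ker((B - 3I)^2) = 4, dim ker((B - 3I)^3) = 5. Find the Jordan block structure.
λ = 3: successive nullity increments [2, 2, 1] count blocks of size ≥ k; block sizes are [3, 2].

Jordan blocks: (3, 3), (3, 2)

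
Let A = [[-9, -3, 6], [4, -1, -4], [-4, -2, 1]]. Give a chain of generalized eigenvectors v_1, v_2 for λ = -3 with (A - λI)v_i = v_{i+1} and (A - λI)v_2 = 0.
We seek v_1 ∈ ker((A + 3I)^2) \ ker(A + 3I), then set v_{i+1} = (A + 3I) v_i.

One such chain is v_1 = [[0, 1, 0]]^T, v_2 = [[-3, 2, -2]]^T. Check: (A + 3I) v_2 = [[0, 0, 0]]^T = 0.

v_1 = [[0, 1, 0]]^T, v_2 = [[-3, 2, -2]]^T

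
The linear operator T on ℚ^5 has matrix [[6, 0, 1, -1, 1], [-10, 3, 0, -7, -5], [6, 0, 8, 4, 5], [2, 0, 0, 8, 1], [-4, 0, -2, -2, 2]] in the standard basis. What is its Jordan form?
The characteristic polynomial is det(xI - A) = (x - 6)^4(x - 3), so the eigenvalues are 3 (algebraic multiplicity 1), 6 (algebraic multiplicity 4).

For λ = 3: algebraic multiplicity 1 gives one 1×1 block.

For λ = 6: rank(A - 6I) = 3, rank((A - 6I)^2) = 1. The eigenspace has dimension 5 - 3 = 2, so there are 2 Jordan blocks; the rank sequence gives block sizes [2, 2].

Assembling the blocks gives the Jordan form J above.

J = [[3, 0, 0, 0, 0], [0, 6, 1, 0, 0], [0, 0, 6, 0, 0], [0, 0, 0, 6, 1], [0, 0, 0, 0, 6]]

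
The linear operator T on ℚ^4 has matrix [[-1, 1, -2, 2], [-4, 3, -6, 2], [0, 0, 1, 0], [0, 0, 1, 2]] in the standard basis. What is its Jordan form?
The characteristic polynomial is det(xI - A) = (x - 2)(x - 1)^3, so the eigenvalues are 1 (algebraic multiplicity 3), 2 (algebraic multiplicity 1).

For λ = 1: rank(A - I) = 2, rank((A - I)^2) = 1. The eigenspace has dimension 4 - 2 = 2, so there are 2 Jordan blocks; the rank sequence gives block sizes [2, 1].

For λ = 2: algebraic multiplicity 1 gives one 1×1 block.

Assembling the blocks gives the Jordan form J above.

J = [[1, 1, 0, 0], [0, 1, 0, 0], [0, 0, 1, 0], [0, 0, 0, 2]]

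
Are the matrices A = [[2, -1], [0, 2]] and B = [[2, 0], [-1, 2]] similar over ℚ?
Yes.

Two matrices over a field are similar if and only if they have the same invariant factors.

Both A and B have characteristic polynomial (x - 2)^2 and minimal polynomial (x - 2)^2. Computing further, both have invariant factors (x - 2)^2. Hence A and B are similar.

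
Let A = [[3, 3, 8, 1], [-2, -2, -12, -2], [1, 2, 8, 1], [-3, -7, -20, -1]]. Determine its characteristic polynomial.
xI - A = [[x - 3, -3, -8, -1], [2, x + 2, 12, 2], [-1, -2, x - 8, -1], [3, 7, 20, x + 1]].

Expanding det(xI - A) along the first row:
det(xI - A) = + (x - 3)·det([[x + 2, 12, 2], [-2, x - 8, -1], [7, 20, x + 1]]) - (-3)·det([[2, 12, 2], [-1, x - 8, -1], [3, 20, x + 1]]) + (-8)·det([[2, x + 2, 2], [-1, -2, -1], [3, 7, x + 1]]) - (-1)·det([[2, x + 2, 12], [-1, -2, x - 8], [3, 7, 20]]).

Evaluating gives χ_A(x) = x^4 - 8x^3 + 24x^2 - 32x + 16 = (x - 2)^4.

χ_A(x) = (x - 2)^4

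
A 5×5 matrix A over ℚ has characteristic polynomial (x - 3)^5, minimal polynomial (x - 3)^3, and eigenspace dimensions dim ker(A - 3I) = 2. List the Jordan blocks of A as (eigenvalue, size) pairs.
Jordan blocks: (3, 3), (3, 2)

λ = 3: algebraic multiplicity 5 (exponent in χ_A), largest block size 3 (exponent in m_A), 2 blocks (geometric multiplicity). These force block sizes [3, 2].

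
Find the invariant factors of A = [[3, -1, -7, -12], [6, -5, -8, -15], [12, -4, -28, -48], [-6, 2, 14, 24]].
x, x(x + 3)^2

The Jordan structure of A has elementary divisors (x + 3)^2, x, x. Arranging the block sizes at each eigenvalue in decreasing order and taking row products gives the invariant factors.

Invariant factors (smallest first, each dividing the next): x, x(x + 3)^2.

Check: the last factor x(x + 3)^2 is the minimal polynomial, and the product x^2(x + 3)^2 is the characteristic polynomial.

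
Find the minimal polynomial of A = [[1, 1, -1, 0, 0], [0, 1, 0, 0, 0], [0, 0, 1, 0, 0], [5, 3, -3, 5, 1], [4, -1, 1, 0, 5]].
m_A(x) = (x - 5)^2(x - 1)^2

The characteristic polynomial factors as (x - 5)^2(x - 1)^3. The minimal polynomial is ∏(x - λ)^{k_λ} where k_λ is the size of the largest Jordan block at λ.

For λ = 1: rank(A - I) = 3, and the largest Jordan block has size 2 (the smallest k with rank((A - I)^k) = rank((A - I)^(k+1))).
For λ = 5: rank(A - 5I) = 4, and the largest Jordan block has size 2 (the smallest k with rank((A - 5I)^k) = rank((A - 5I)^(k+1))).

So m_A(x) = (x - 5)^2(x - 1)^2.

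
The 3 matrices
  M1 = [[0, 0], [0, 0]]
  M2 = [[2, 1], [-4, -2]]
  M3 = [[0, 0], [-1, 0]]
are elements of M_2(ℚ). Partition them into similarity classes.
2 classes: {M1}, {M2, M3}

Characteristic polynomials: χ_{M1} = x^2, χ_{M2} = x^2, χ_{M3} = x^2.

{M1}: invariant factors x, x.

{M2, M3}: invariant factors x^2.

Matrices are similar if and only if their invariant-factor lists agree; the partition into similarity classes is {M1}, {M2, M3}.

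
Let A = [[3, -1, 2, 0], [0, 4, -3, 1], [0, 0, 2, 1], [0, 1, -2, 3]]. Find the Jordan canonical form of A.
The characteristic polynomial is det(xI - A) = (x - 3)^4, so the eigenvalues are 3 (algebraic multiplicity 4).

For λ = 3: rank(A - 3I) = 2, rank((A - 3I)^2) = 1, rank((A - 3I)^3) = 0. The eigenspace has dimension 4 - 2 = 2, so there are 2 Jordan blocks; the rank sequence gives block sizes [3, 1].

Assembling the blocks gives the Jordan form J above.

J = [[3, 1, 0, 0], [0, 3, 1, 0], [0, 0, 3, 0], [0, 0, 0, 3]]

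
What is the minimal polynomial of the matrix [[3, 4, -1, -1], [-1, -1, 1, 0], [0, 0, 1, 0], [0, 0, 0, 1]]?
m_A(x) = (x - 1)^3

The characteristic polynomial factors as (x - 1)^4. The minimal polynomial is ∏(x - λ)^{k_λ} where k_λ is the size of the largest Jordan block at λ.

For λ = 1: rank(A - I) = 2, and the largest Jordan block has size 3 (the smallest k with rank((A - I)^k) = rank((A - I)^(k+1))).

So m_A(x) = (x - 1)^3.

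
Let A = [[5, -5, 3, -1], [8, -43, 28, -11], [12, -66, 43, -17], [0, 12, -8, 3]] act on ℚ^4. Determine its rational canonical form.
R = [[0, 1, 0, 0], [1, 4, 0, 0], [0, 0, 0, 1], [0, 0, 1, 4]]

The invariant factors of A (the non-unit diagonal entries of the Smith normal form of xI - A over ℚ[x]) are x^2 - 4x - 1, x^2 - 4x - 1, each dividing the next. The characteristic polynomial is their product, (x^2 - 4x - 1)^2.

The rational canonical form is the block-diagonal matrix of companion matrices C(f_i):
R = [[0, 1, 0, 0], [1, 4, 0, 0], [0, 0, 0, 1], [0, 0, 1, 4]].

Note the characteristic polynomial does not split into linear factors over ℚ, so A has no Jordan form over ℚ; the rational canonical form exists over any field.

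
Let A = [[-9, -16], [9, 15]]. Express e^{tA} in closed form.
A has Jordan form J = [[3, 1], [0, 3]] with A = PJP^{-1}, so e^{tA} = P e^{tJ} P^{-1}.

For a Jordan block J_k(λ), e^{tJ_k(λ)} = e^{λt} · (I + tN + t^2 N^2/2! + ... + t^{k-1} N^{k-1}/(k-1)!) where N is the nilpotent superdiagonal part.

Assembling the blocks and conjugating back gives the entries of e^{tA} as shown above.

e^{tA} = [[(1 - 12*t)*e^{3*t}, -16*t*e^{3*t}], [9*t*e^{3*t}, (12*t + 1)*e^{3*t}]]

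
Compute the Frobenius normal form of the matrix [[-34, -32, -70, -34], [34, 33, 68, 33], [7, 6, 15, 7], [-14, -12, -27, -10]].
The invariant factors of A (the non-unit diagonal entries of the Smith normal form of xI - A over ℚ[x]) are (x - 4)(x^3 + 2x - 5), each dividing the next. The characteristic polynomial is their product, (x - 4)(x^3 + 2x - 5).

The rational canonical form is the block-diagonal matrix of companion matrices C(f_i):
R = [[0, 0, 0, -20], [1, 0, 0, 13], [0, 1, 0, -2], [0, 0, 1, 4]].

Note the characteristic polynomial does not split into linear factors over ℚ, so A has no Jordan form over ℚ; the rational canonical form exists over any field.

R = [[0, 0, 0, -20], [1, 0, 0, 13], [0, 1, 0, -2], [0, 0, 1, 4]]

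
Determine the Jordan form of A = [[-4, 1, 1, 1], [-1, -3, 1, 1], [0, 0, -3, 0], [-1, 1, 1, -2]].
The characteristic polynomial is det(xI - A) = (x + 3)^4, so the eigenvalues are -3 (algebraic multiplicity 4).

For λ = -3: rank(A + 3I) = 2, rank((A + 3I)^2) = 1, rank((A + 3I)^3) = 0. The eigenspace has dimension 4 - 2 = 2, so there are 2 Jordan blocks; the rank sequence gives block sizes [3, 1].

Assembling the blocks gives the Jordan form J above.

J = [[-3, 1, 0, 0], [0, -3, 1, 0], [0, 0, -3, 0], [0, 0, 0, -3]]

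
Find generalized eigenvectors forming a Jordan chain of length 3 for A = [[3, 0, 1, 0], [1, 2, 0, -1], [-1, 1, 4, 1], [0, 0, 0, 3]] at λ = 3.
v_1 = [[0, 1, 0, 0]]^T, v_2 = [[0, -1, 1, 0]]^T, v_3 = [[1, 1, 0, 0]]^T

We seek v_1 ∈ ker((A - 3I)^3) \ ker((A - 3I)^2), then set v_{i+1} = (A - 3I) v_i.

One such chain is v_1 = [[0, 1, 0, 0]]^T, v_2 = [[0, -1, 1, 0]]^T, v_3 = [[1, 1, 0, 0]]^T. Check: (A - 3I) v_3 = [[0, 0, 0, 0]]^T = 0.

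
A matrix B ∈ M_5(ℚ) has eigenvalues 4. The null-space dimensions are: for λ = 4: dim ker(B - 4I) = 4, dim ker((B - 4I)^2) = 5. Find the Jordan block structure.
λ = 4: successive nullity increments [4, 1] count blocks of size ≥ k; block sizes are [2, 1, 1, 1].

Jordan blocks: (4, 2), (4, 1), (4, 1), (4, 1)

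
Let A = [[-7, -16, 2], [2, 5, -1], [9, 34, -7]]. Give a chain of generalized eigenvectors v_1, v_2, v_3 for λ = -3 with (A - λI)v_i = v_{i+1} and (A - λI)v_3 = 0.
We seek v_1 ∈ ker((A + 3I)^3) \ ker((A + 3I)^2), then set v_{i+1} = (A + 3I) v_i.

One such chain is v_1 = [[-5, 3, 13]]^T, v_2 = [[-2, 1, 5]]^T, v_3 = [[2, -1, -4]]^T. Check: (A + 3I) v_3 = [[0, 0, 0]]^T = 0.

v_1 = [[-5, 3, 13]]^T, v_2 = [[-2, 1, 5]]^T, v_3 = [[2, -1, -4]]^T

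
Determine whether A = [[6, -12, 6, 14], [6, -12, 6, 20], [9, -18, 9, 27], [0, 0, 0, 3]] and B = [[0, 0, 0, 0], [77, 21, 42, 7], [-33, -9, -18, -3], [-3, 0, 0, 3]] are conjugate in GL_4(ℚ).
Yes.

Two matrices over a field are similar if and only if they have the same invariant factors.

Both A and B have characteristic polynomial x^2(x - 3)^2 and minimal polynomial x(x - 3)^2. Computing further, both have invariant factors x, x(x - 3)^2. Hence A and B are similar.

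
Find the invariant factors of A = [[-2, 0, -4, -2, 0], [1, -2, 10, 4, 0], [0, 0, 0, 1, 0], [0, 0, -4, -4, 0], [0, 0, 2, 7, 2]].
(x + 2)^2, (x - 2)(x + 2)^2

The Jordan structure of A has elementary divisors (x + 2)^2, (x + 2)^2, (x - 2). Arranging the block sizes at each eigenvalue in decreasing order and taking row products gives the invariant factors.

Invariant factors (smallest first, each dividing the next): (x + 2)^2, (x - 2)(x + 2)^2.

Check: the last factor (x - 2)(x + 2)^2 is the minimal polynomial, and the product (x - 2)(x + 2)^4 is the characteristic polynomial.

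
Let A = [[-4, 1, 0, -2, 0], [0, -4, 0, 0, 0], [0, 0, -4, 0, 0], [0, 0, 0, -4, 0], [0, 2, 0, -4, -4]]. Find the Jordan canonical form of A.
The characteristic polynomial is det(xI - A) = (x + 4)^5, so the eigenvalues are -4 (algebraic multiplicity 5).

For λ = -4: rank(A + 4I) = 1, rank((A + 4I)^2) = 0. The eigenspace has dimension 5 - 1 = 4, so there are 4 Jordan blocks; the rank sequence gives block sizes [2, 1, 1, 1].

Assembling the blocks gives the Jordan form J above.

J = [[-4, 1, 0, 0, 0], [0, -4, 0, 0, 0], [0, 0, -4, 0, 0], [0, 0, 0, -4, 0], [0, 0, 0, 0, -4]]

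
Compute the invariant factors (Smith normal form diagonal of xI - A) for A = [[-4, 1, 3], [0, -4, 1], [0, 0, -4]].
(x + 4)^3

The Jordan structure of A has elementary divisors (x + 4)^3. Arranging the block sizes at each eigenvalue in decreasing order and taking row products gives the invariant factors.

Invariant factors (smallest first, each dividing the next): (x + 4)^3.

Check: the last factor (x + 4)^3 is the minimal polynomial, and the product (x + 4)^3 is the characteristic polynomial.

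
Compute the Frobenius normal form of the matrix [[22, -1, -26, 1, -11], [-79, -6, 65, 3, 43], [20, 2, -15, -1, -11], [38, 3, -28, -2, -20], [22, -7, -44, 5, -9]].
R = [[0, 0, 0, 0, -2], [1, 0, 0, 0, 15], [0, 1, 0, 0, -20], [0, 0, 1, 0, -30], [0, 0, 0, 1, -10]]

The invariant factors of A (the non-unit diagonal entries of the Smith normal form of xI - A over ℚ[x]) are (x + 2)(x^2 + 4x - 1)^2, each dividing the next. The characteristic polynomial is their product, (x + 2)(x^2 + 4x - 1)^2.

The rational canonical form is the block-diagonal matrix of companion matrices C(f_i):
R = [[0, 0, 0, 0, -2], [1, 0, 0, 0, 15], [0, 1, 0, 0, -20], [0, 0, 1, 0, -30], [0, 0, 0, 1, -10]].

Note the characteristic polynomial does not split into linear factors over ℚ, so A has no Jordan form over ℚ; the rational canonical form exists over any field.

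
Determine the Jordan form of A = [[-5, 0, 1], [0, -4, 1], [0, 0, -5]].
The characteristic polynomial is det(xI - A) = (x + 4)(x + 5)^2, so the eigenvalues are -5 (algebraic multiplicity 2), -4 (algebraic multiplicity 1).

For λ = -5: rank(A + 5I) = 2, rank((A + 5I)^2) = 1. The eigenspace has dimension 3 - 2 = 1, so there is 1 Jordan block; the rank sequence gives block sizes [2].

For λ = -4: algebraic multiplicity 1 gives one 1×1 block.

Assembling the blocks gives the Jordan form J above.

J = [[-5, 1, 0], [0, -5, 0], [0, 0, -4]]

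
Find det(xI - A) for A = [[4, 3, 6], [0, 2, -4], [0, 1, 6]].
χ_A(x) = (x - 4)^3

xI - A = [[x - 4, -3, -6], [0, x - 2, 4], [0, -1, x - 6]].

Expanding det(xI - A) along the first row:
det(xI - A) = + (x - 4)·det([[x - 2, 4], [-1, x - 6]]) - (-3)·det([[0, 4], [0, x - 6]]) + (-6)·det([[0, x - 2], [0, -1]]).

Evaluating gives χ_A(x) = x^3 - 12x^2 + 48x - 64 = (x - 4)^3.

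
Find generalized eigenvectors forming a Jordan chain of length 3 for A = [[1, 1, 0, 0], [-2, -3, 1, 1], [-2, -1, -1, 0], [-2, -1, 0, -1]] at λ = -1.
v_1 = [[0, 0, 1, 0]]^T, v_2 = [[0, 1, 0, 0]]^T, v_3 = [[1, -2, -1, -1]]^T

We seek v_1 ∈ ker((A + I)^3) \ ker((A + I)^2), then set v_{i+1} = (A + I) v_i.

One such chain is v_1 = [[0, 0, 1, 0]]^T, v_2 = [[0, 1, 0, 0]]^T, v_3 = [[1, -2, -1, -1]]^T. Check: (A + I) v_3 = [[0, 0, 0, 0]]^T = 0.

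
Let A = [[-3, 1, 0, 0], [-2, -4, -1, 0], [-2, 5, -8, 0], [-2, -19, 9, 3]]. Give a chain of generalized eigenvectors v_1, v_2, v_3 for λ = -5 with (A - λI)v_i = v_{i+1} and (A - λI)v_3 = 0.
v_1 = [[-1, 1, 2, 0]]^T, v_2 = [[-1, 1, 1, 1]]^T, v_3 = [[-1, 2, 4, 0]]^T

We seek v_1 ∈ ker((A + 5I)^3) \ ker((A + 5I)^2), then set v_{i+1} = (A + 5I) v_i.

One such chain is v_1 = [[-1, 1, 2, 0]]^T, v_2 = [[-1, 1, 1, 1]]^T, v_3 = [[-1, 2, 4, 0]]^T. Check: (A + 5I) v_3 = [[0, 0, 0, 0]]^T = 0.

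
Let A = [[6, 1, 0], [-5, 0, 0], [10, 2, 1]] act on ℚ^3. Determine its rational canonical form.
The invariant factors of A (the non-unit diagonal entries of the Smith normal form of xI - A over ℚ[x]) are x - 1, (x - 5)(x - 1), each dividing the next. The characteristic polynomial is their product, (x - 5)(x - 1)^2.

The rational canonical form is the block-diagonal matrix of companion matrices C(f_i):
R = [[1, 0, 0], [0, 0, -5], [0, 1, 6]].

R = [[1, 0, 0], [0, 0, -5], [0, 1, 6]]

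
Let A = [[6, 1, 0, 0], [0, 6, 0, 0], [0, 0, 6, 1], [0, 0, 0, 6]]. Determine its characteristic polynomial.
xI - A = [[x - 6, -1, 0, 0], [0, x - 6, 0, 0], [0, 0, x - 6, -1], [0, 0, 0, x - 6]].

Expanding det(xI - A) along the first row:
det(xI - A) = + (x - 6)·det([[x - 6, 0, 0], [0, x - 6, -1], [0, 0, x - 6]]) - (-1)·det([[0, 0, 0], [0, x - 6, -1], [0, 0, x - 6]]) + (0)·det([[0, x - 6, 0], [0, 0, -1], [0, 0, x - 6]]) - (0)·det([[0, x - 6, 0], [0, 0, x - 6], [0, 0, 0]]).

Evaluating gives χ_A(x) = x^4 - 24x^3 + 216x^2 - 864x + 1296 = (x - 6)^4.

χ_A(x) = (x - 6)^4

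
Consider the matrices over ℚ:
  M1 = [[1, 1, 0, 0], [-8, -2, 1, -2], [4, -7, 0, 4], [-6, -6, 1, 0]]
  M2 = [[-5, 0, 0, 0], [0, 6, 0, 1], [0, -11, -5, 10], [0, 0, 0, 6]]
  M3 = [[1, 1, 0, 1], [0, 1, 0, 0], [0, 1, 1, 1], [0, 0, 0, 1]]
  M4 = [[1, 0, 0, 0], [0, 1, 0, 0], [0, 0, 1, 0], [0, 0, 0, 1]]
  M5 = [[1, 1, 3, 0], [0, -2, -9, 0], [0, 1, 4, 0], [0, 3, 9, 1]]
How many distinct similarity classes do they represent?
4 classes: {M1}, {M2}, {M3, M5}, {M4}

Characteristic polynomials: χ_{M1} = (x - 2)(x + 1)^3, χ_{M2} = (x - 6)^2(x + 5)^2, χ_{M3} = (x - 1)^4, χ_{M4} = (x - 1)^4, χ_{M5} = (x - 1)^4.

{M1}: invariant factors (x - 2)(x + 1)^3.

{M2}: invariant factors x + 5, (x - 6)^2(x + 5).

{M3, M5}: invariant factors x - 1, x - 1, (x - 1)^2.

{M4}: invariant factors x - 1, x - 1, x - 1, x - 1.

Matrices are similar if and only if their invariant-factor lists agree; the partition into similarity classes is {M1}, {M2}, {M3, M5}, {M4}.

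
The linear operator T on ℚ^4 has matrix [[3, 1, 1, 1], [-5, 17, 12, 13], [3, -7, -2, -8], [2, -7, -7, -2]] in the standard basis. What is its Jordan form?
The characteristic polynomial is det(xI - A) = (x - 5)^2(x - 3)^2, so the eigenvalues are 3 (algebraic multiplicity 2), 5 (algebraic multiplicity 2).

For λ = 3: rank(A - 3I) = 3, rank((A - 3I)^2) = 2. The eigenspace has dimension 4 - 3 = 1, so there is 1 Jordan block; the rank sequence gives block sizes [2].

For λ = 5: rank(A - 5I) = 3, rank((A - 5I)^2) = 2. The eigenspace has dimension 4 - 3 = 1, so there is 1 Jordan block; the rank sequence gives block sizes [2].

Assembling the blocks gives the Jordan form J above.

J = [[3, 1, 0, 0], [0, 3, 0, 0], [0, 0, 5, 1], [0, 0, 0, 5]]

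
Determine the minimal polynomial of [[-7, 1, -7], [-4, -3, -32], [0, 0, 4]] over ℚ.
The characteristic polynomial factors as (x - 4)(x + 5)^2. The minimal polynomial is ∏(x - λ)^{k_λ} where k_λ is the size of the largest Jordan block at λ.

For λ = -5: rank(A + 5I) = 2, and the largest Jordan block has size 2 (the smallest k with rank((A + 5I)^k) = rank((A + 5I)^(k+1))).
For λ = 4: rank(A - 4I) = 2, and the largest Jordan block has size 1 (the smallest k with rank((A - 4I)^k) = rank((A - 4I)^(k+1))).

So m_A(x) = (x - 4)(x + 5)^2.

m_A(x) = (x - 4)(x + 5)^2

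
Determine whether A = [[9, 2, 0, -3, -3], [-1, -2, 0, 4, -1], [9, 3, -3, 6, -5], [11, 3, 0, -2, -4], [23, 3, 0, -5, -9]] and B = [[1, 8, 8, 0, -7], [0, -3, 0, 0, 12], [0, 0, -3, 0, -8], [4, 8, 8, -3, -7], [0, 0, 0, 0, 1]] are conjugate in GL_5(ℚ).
Both have characteristic polynomial (x - 1)^2(x + 3)^3, but the minimal polynomial of A is (x - 1)^2(x + 3)^2 while the minimal polynomial of B is (x - 1)^2(x + 3). The minimal polynomial is a similarity invariant, so A and B are not similar.

No.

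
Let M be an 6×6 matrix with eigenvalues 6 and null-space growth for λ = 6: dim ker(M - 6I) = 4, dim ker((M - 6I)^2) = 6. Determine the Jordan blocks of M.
Jordan blocks: (6, 2), (6, 2), (6, 1), (6, 1)

λ = 6: successive nullity increments [4, 2] count blocks of size ≥ k; block sizes are [2, 2, 1, 1].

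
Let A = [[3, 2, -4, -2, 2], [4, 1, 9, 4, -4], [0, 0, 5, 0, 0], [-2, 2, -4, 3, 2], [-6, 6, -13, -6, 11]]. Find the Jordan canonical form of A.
The characteristic polynomial is det(xI - A) = (x - 5)^4(x - 3), so the eigenvalues are 3 (algebraic multiplicity 1), 5 (algebraic multiplicity 4).

For λ = 3: algebraic multiplicity 1 gives one 1×1 block.

For λ = 5: rank(A - 5I) = 2, rank((A - 5I)^2) = 1. The eigenspace has dimension 5 - 2 = 3, so there are 3 Jordan blocks; the rank sequence gives block sizes [2, 1, 1].

Assembling the blocks gives the Jordan form J above.

J = [[3, 0, 0, 0, 0], [0, 5, 1, 0, 0], [0, 0, 5, 0, 0], [0, 0, 0, 5, 0], [0, 0, 0, 0, 5]]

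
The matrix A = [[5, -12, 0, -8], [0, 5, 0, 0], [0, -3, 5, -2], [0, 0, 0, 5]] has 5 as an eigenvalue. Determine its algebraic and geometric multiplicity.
The characteristic polynomial is (x - 5)^4, so the factor x - 5 appears with exponent 4: the algebraic multiplicity is 4.

rank(A - 5I) = 1, so the eigenspace has dimension 4 - 1 = 3: the geometric multiplicity is 3.

Since 3 < 4, A is not diagonalizable.

algebraic multiplicity 4, geometric multiplicity 3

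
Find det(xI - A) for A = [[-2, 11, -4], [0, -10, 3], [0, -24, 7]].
xI - A = [[x + 2, -11, 4], [0, x + 10, -3], [0, 24, x - 7]].

Expanding det(xI - A) along the first row:
det(xI - A) = + (x + 2)·det([[x + 10, -3], [24, x - 7]]) - (-11)·det([[0, -3], [0, x - 7]]) + (4)·det([[0, x + 10], [0, 24]]).

Evaluating gives χ_A(x) = x^3 + 5x^2 + 8x + 4 = (x + 1)(x + 2)^2.

χ_A(x) = (x + 1)(x + 2)^2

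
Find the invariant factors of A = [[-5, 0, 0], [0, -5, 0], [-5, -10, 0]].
x + 5, x(x + 5)

The Jordan structure of A has elementary divisors (x + 5), (x + 5), x. Arranging the block sizes at each eigenvalue in decreasing order and taking row products gives the invariant factors.

Invariant factors (smallest first, each dividing the next): x + 5, x(x + 5).

Check: the last factor x(x + 5) is the minimal polynomial, and the product x(x + 5)^2 is the characteristic polynomial.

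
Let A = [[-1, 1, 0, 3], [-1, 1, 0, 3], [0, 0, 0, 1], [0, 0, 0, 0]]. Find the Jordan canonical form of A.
The characteristic polynomial is det(xI - A) = x^4, so the eigenvalues are 0 (algebraic multiplicity 4).

For λ = 0: rank(A) = 2, rank(A^2) = 0. The eigenspace has dimension 4 - 2 = 2, so there are 2 Jordan blocks; the rank sequence gives block sizes [2, 2].

Assembling the blocks gives the Jordan form J above.

J = [[0, 1, 0, 0], [0, 0, 0, 0], [0, 0, 0, 1], [0, 0, 0, 0]]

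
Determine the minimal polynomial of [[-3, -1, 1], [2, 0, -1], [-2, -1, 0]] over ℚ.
m_A(x) = (x + 1)^2

The characteristic polynomial factors as (x + 1)^3. The minimal polynomial is ∏(x - λ)^{k_λ} where k_λ is the size of the largest Jordan block at λ.

For λ = -1: rank(A + I) = 1, and the largest Jordan block has size 2 (the smallest k with rank((A + I)^k) = rank((A + I)^(k+1))).

So m_A(x) = (x + 1)^2.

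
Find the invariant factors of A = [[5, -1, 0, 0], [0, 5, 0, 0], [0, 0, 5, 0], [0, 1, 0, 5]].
x - 5, x - 5, (x - 5)^2

The Jordan structure of A has elementary divisors (x - 5)^2, (x - 5), (x - 5). Arranging the block sizes at each eigenvalue in decreasing order and taking row products gives the invariant factors.

Invariant factors (smallest first, each dividing the next): x - 5, x - 5, (x - 5)^2.

Check: the last factor (x - 5)^2 is the minimal polynomial, and the product (x - 5)^4 is the characteristic polynomial.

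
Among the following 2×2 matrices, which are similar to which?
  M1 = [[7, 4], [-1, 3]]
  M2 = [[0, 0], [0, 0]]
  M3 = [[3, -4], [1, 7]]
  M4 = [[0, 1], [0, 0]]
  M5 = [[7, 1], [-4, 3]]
Characteristic polynomials: χ_{M1} = (x - 5)^2, χ_{M2} = x^2, χ_{M3} = (x - 5)^2, χ_{M4} = x^2, χ_{M5} = (x - 5)^2.

{M1, M3, M5}: invariant factors (x - 5)^2.

{M2}: invariant factors x, x.

{M4}: invariant factors x^2.

Matrices are similar if and only if their invariant-factor lists agree; the partition into similarity classes is {M1, M3, M5}, {M2}, {M4}.

3 classes: {M1, M3, M5}, {M2}, {M4}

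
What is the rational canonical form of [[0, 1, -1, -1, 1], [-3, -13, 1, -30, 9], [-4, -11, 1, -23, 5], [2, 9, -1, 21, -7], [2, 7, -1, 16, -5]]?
The invariant factors of A (the non-unit diagonal entries of the Smith normal form of xI - A over ℚ[x]) are x - 2, (x - 2)^2(x + 1)^2, each dividing the next. The characteristic polynomial is their product, (x - 2)^3(x + 1)^2.

The rational canonical form is the block-diagonal matrix of companion matrices C(f_i):
R = [[2, 0, 0, 0, 0], [0, 0, 0, 0, -4], [0, 1, 0, 0, -4], [0, 0, 1, 0, 3], [0, 0, 0, 1, 2]].

R = [[2, 0, 0, 0, 0], [0, 0, 0, 0, -4], [0, 1, 0, 0, -4], [0, 0, 1, 0, 3], [0, 0, 0, 1, 2]]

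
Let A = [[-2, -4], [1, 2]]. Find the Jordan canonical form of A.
The characteristic polynomial is det(xI - A) = x^2, so the eigenvalues are 0 (algebraic multiplicity 2).

For λ = 0: rank(A) = 1, rank(A^2) = 0. The eigenspace has dimension 2 - 1 = 1, so there is 1 Jordan block; the rank sequence gives block sizes [2].

Assembling the blocks gives the Jordan form J above.

J = [[0, 1], [0, 0]]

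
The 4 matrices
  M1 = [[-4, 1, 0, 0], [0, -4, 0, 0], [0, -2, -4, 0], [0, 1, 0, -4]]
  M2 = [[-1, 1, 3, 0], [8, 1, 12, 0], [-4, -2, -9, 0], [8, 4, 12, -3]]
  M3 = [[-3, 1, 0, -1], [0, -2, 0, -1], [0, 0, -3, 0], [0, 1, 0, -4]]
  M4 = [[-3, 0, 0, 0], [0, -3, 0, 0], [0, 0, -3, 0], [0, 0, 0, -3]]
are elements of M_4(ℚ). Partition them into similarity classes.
3 classes: {M1}, {M2, M3}, {M4}

Characteristic polynomials: χ_{M1} = (x + 4)^4, χ_{M2} = (x + 3)^4, χ_{M3} = (x + 3)^4, χ_{M4} = (x + 3)^4.

{M1}: invariant factors x + 4, x + 4, (x + 4)^2.

{M2, M3}: invariant factors x + 3, x + 3, (x + 3)^2.

{M4}: invariant factors x + 3, x + 3, x + 3, x + 3.

Matrices are similar if and only if their invariant-factor lists agree; the partition into similarity classes is {M1}, {M2, M3}, {M4}.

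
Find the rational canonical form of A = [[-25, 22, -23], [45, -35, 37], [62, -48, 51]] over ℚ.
R = [[0, 0, -27], [1, 0, -27], [0, 1, -9]]

The invariant factors of A (the non-unit diagonal entries of the Smith normal form of xI - A over ℚ[x]) are (x + 3)^3, each dividing the next. The characteristic polynomial is their product, (x + 3)^3.

The rational canonical form is the block-diagonal matrix of companion matrices C(f_i):
R = [[0, 0, -27], [1, 0, -27], [0, 1, -9]].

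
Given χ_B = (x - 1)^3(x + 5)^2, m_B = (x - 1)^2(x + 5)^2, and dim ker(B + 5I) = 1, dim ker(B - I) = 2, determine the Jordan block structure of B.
λ = -5: algebraic multiplicity 2 (exponent in χ_B), largest block size 2 (exponent in m_B), 1 block (geometric multiplicity). This forces block sizes [2].
λ = 1: algebraic multiplicity 3 (exponent in χ_B), largest block size 2 (exponent in m_B), 2 blocks (geometric multiplicity). These force block sizes [2, 1].

Jordan blocks: (-5, 2), (1, 2), (1, 1)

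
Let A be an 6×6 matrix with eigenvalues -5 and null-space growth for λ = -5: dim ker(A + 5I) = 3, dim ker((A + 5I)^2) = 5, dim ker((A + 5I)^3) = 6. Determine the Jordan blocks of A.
Jordan blocks: (-5, 3), (-5, 2), (-5, 1)

λ = -5: successive nullity increments [3, 2, 1] count blocks of size ≥ k; block sizes are [3, 2, 1].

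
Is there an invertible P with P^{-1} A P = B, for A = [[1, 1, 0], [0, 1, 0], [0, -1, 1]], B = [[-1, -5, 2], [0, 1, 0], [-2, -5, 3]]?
Yes.

Two matrices over a field are similar if and only if they have the same invariant factors.

Both A and B have characteristic polynomial (x - 1)^3 and minimal polynomial (x - 1)^2. Computing further, both have invariant factors x - 1, (x - 1)^2. Hence A and B are similar.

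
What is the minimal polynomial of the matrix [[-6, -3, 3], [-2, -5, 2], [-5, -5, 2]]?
The characteristic polynomial factors as (x + 3)^3. The minimal polynomial is ∏(x - λ)^{k_λ} where k_λ is the size of the largest Jordan block at λ.

For λ = -3: rank(A + 3I) = 1, and the largest Jordan block has size 2 (the smallest k with rank((A + 3I)^k) = rank((A + 3I)^(k+1))).

So m_A(x) = (x + 3)^2.

m_A(x) = (x + 3)^2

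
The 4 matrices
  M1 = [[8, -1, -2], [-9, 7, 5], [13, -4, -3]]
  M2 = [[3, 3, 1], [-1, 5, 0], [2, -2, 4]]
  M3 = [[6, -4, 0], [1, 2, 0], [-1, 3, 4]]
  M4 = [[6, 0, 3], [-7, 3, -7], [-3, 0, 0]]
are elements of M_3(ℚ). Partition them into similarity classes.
2 classes: {M1, M2, M3}, {M4}

Characteristic polynomials: χ_{M1} = (x - 4)^3, χ_{M2} = (x - 4)^3, χ_{M3} = (x - 4)^3, χ_{M4} = (x - 3)^3.

{M1, M2, M3}: invariant factors (x - 4)^3.

{M4}: invariant factors x - 3, (x - 3)^2.

Matrices are similar if and only if their invariant-factor lists agree; the partition into similarity classes is {M1, M2, M3}, {M4}.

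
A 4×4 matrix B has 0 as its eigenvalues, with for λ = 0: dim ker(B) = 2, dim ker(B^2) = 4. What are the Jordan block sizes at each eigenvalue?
λ = 0: successive nullity increments [2, 2] count blocks of size ≥ k; block sizes are [2, 2].

Jordan blocks: (0, 2), (0, 2)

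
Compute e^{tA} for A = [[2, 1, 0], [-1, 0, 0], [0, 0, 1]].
A has Jordan form J = [[1, 1, 0], [0, 1, 0], [0, 0, 1]] with A = PJP^{-1}, so e^{tA} = P e^{tJ} P^{-1}.

For a Jordan block J_k(λ), e^{tJ_k(λ)} = e^{λt} · (I + tN + t^2 N^2/2! + ... + t^{k-1} N^{k-1}/(k-1)!) where N is the nilpotent superdiagonal part.

Assembling the blocks and conjugating back gives the entries of e^{tA} as shown above.

e^{tA} = [[(t + 1)*e^{t}, t*e^{t}, 0], [-t*e^{t}, (1 - t)*e^{t}, 0], [0, 0, e^{t}]]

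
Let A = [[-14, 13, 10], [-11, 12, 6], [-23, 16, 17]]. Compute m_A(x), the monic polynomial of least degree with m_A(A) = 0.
m_A(x) = (x - 5)^3

The characteristic polynomial factors as (x - 5)^3. The minimal polynomial is ∏(x - λ)^{k_λ} where k_λ is the size of the largest Jordan block at λ.

For λ = 5: rank(A - 5I) = 2, and the largest Jordan block has size 3 (the smallest k with rank((A - 5I)^k) = rank((A - 5I)^(k+1))).

So m_A(x) = (x - 5)^3.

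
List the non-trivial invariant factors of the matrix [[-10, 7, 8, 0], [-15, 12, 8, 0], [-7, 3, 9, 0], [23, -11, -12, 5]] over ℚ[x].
x - 5, (x - 5)^2(x - 1)

The Jordan structure of A has elementary divisors (x - 1), (x - 5)^2, (x - 5). Arranging the block sizes at each eigenvalue in decreasing order and taking row products gives the invariant factors.

Invariant factors (smallest first, each dividing the next): x - 5, (x - 5)^2(x - 1).

Check: the last factor (x - 5)^2(x - 1) is the minimal polynomial, and the product (x - 5)^3(x - 1) is the characteristic polynomial.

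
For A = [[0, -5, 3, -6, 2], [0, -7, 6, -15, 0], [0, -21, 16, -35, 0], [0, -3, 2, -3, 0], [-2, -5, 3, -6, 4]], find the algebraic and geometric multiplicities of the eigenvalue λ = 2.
The characteristic polynomial is (x - 2)^5, so the factor x - 2 appears with exponent 5: the algebraic multiplicity is 5.

rank(A - 2I) = 2, so the eigenspace has dimension 5 - 2 = 3: the geometric multiplicity is 3.

Since 3 < 5, A is not diagonalizable.

algebraic multiplicity 5, geometric multiplicity 3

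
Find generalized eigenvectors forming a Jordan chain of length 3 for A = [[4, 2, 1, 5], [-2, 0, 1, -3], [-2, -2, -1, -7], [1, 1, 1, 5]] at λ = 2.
We seek v_1 ∈ ker((A - 2I)^3) \ ker((A - 2I)^2), then set v_{i+1} = (A - 2I) v_i.

One such chain is v_1 = [[-1, 2, 1, -1]]^T, v_2 = [[-2, 2, 2, -1]]^T, v_3 = [[-3, 5, 1, -1]]^T. Check: (A - 2I) v_3 = [[0, 0, 0, 0]]^T = 0.

v_1 = [[-1, 2, 1, -1]]^T, v_2 = [[-2, 2, 2, -1]]^T, v_3 = [[-3, 5, 1, -1]]^T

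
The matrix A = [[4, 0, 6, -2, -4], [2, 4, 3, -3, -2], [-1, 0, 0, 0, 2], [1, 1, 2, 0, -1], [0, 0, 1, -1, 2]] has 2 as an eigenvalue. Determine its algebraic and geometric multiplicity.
The characteristic polynomial is (x - 2)^5, so the factor x - 2 appears with exponent 5: the algebraic multiplicity is 5.

rank(A - 2I) = 3, so the eigenspace has dimension 5 - 3 = 2: the geometric multiplicity is 2.

Since 2 < 5, A is not diagonalizable.

algebraic multiplicity 5, geometric multiplicity 2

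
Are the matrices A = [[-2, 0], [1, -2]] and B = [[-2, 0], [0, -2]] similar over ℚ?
No.

Both have characteristic polynomial (x + 2)^2, but the minimal polynomial of A is (x + 2)^2 while the minimal polynomial of B is x + 2. The minimal polynomial is a similarity invariant, so A and B are not similar.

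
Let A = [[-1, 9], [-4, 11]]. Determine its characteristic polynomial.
xI - A = [[x + 1, -9], [4, x - 11]].

Expanding det(xI - A) along the first row:
det(xI - A) = + (x + 1)·det([[x - 11]]) - (-9)·det([[4]]).

Evaluating gives χ_A(x) = x^2 - 10x + 25 = (x - 5)^2.

χ_A(x) = (x - 5)^2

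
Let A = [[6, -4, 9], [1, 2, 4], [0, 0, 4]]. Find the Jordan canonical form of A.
J = [[4, 1, 0], [0, 4, 1], [0, 0, 4]]

The characteristic polynomial is det(xI - A) = (x - 4)^3, so the eigenvalues are 4 (algebraic multiplicity 3).

For λ = 4: rank(A - 4I) = 2, rank((A - 4I)^2) = 1, rank((A - 4I)^3) = 0. The eigenspace has dimension 3 - 2 = 1, so there is 1 Jordan block; the rank sequence gives block sizes [3].

Assembling the blocks gives the Jordan form J above.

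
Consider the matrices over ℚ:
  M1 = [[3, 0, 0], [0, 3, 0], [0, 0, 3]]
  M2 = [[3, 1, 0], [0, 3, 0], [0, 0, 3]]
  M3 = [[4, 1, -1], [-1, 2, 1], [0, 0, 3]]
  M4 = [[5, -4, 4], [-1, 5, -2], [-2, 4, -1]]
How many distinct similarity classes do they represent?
2 classes: {M1}, {M2, M3, M4}

Characteristic polynomials: χ_{M1} = (x - 3)^3, χ_{M2} = (x - 3)^3, χ_{M3} = (x - 3)^3, χ_{M4} = (x - 3)^3.

{M1}: invariant factors x - 3, x - 3, x - 3.

{M2, M3, M4}: invariant factors x - 3, (x - 3)^2.

Matrices are similar if and only if their invariant-factor lists agree; the partition into similarity classes is {M1}, {M2, M3, M4}.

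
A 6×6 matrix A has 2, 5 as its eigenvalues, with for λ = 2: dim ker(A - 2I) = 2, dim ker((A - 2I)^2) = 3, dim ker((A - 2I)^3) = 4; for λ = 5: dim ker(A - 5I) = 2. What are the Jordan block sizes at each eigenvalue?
Jordan blocks: (2, 3), (2, 1), (5, 1), (5, 1)

λ = 2: successive nullity increments [2, 1, 1] count blocks of size ≥ k; block sizes are [3, 1].
λ = 5: successive nullity increments [2] count blocks of size ≥ k; block sizes are [1, 1].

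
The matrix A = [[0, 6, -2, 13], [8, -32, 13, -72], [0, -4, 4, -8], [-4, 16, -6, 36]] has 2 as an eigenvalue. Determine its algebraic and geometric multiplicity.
The characteristic polynomial is (x - 2)^4, so the factor x - 2 appears with exponent 4: the algebraic multiplicity is 4.

rank(A - 2I) = 2, so the eigenspace has dimension 4 - 2 = 2: the geometric multiplicity is 2.

Since 2 < 4, A is not diagonalizable.

algebraic multiplicity 4, geometric multiplicity 2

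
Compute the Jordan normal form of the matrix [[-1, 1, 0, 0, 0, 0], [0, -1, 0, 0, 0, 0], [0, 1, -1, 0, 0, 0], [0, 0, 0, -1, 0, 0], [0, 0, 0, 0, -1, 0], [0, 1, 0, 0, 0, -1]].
The characteristic polynomial is det(xI - A) = (x + 1)^6, so the eigenvalues are -1 (algebraic multiplicity 6).

For λ = -1: rank(A + I) = 1, rank((A + I)^2) = 0. The eigenspace has dimension 6 - 1 = 5, so there are 5 Jordan blocks; the rank sequence gives block sizes [2, 1, 1, 1, 1].

Assembling the blocks gives the Jordan form J above.

J = [[-1, 1, 0, 0, 0, 0], [0, -1, 0, 0, 0, 0], [0, 0, -1, 0, 0, 0], [0, 0, 0, -1, 0, 0], [0, 0, 0, 0, -1, 0], [0, 0, 0, 0, 0, -1]]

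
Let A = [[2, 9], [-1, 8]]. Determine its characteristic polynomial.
χ_A(x) = (x - 5)^2

xI - A = [[x - 2, -9], [1, x - 8]].

Expanding det(xI - A) along the first row:
det(xI - A) = + (x - 2)·det([[x - 8]]) - (-9)·det([[1]]).

Evaluating gives χ_A(x) = x^2 - 10x + 25 = (x - 5)^2.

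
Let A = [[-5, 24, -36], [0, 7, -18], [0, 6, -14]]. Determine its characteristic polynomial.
xI - A = [[x + 5, -24, 36], [0, x - 7, 18], [0, -6, x + 14]].

Expanding det(xI - A) along the first row:
det(xI - A) = + (x + 5)·det([[x - 7, 18], [-6, x + 14]]) - (-24)·det([[0, 18], [0, x + 14]]) + (36)·det([[0, x - 7], [0, -6]]).

Evaluating gives χ_A(x) = x^3 + 12x^2 + 45x + 50 = (x + 2)(x + 5)^2.

χ_A(x) = (x + 2)(x + 5)^2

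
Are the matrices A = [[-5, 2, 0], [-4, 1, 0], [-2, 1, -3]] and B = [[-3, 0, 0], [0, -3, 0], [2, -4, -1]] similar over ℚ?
Both have characteristic polynomial (x + 1)(x + 3)^2, but the minimal polynomial of A is (x + 1)(x + 3)^2 while the minimal polynomial of B is (x + 1)(x + 3). The minimal polynomial is a similarity invariant, so A and B are not similar.

No.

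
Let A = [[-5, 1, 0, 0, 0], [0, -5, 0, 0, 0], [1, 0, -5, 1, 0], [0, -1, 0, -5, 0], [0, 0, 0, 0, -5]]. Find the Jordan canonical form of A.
The characteristic polynomial is det(xI - A) = (x + 5)^5, so the eigenvalues are -5 (algebraic multiplicity 5).

For λ = -5: rank(A + 5I) = 2, rank((A + 5I)^2) = 0. The eigenspace has dimension 5 - 2 = 3, so there are 3 Jordan blocks; the rank sequence gives block sizes [2, 2, 1].

Assembling the blocks gives the Jordan form J above.

J = [[-5, 1, 0, 0, 0], [0, -5, 0, 0, 0], [0, 0, -5, 1, 0], [0, 0, 0, -5, 0], [0, 0, 0, 0, -5]]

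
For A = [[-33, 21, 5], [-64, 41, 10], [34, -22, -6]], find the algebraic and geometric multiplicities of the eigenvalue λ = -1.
The characteristic polynomial is (x - 4)(x + 1)^2, so the factor x + 1 appears with exponent 2: the algebraic multiplicity is 2.

rank(A + I) = 2, so the eigenspace has dimension 3 - 2 = 1: the geometric multiplicity is 1.

Since 1 < 2, A is not diagonalizable.

algebraic multiplicity 2, geometric multiplicity 1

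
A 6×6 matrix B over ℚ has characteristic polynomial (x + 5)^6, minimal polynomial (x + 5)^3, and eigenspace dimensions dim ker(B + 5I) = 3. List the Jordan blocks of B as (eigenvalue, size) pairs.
Jordan blocks: (-5, 3), (-5, 2), (-5, 1)

λ = -5: algebraic multiplicity 6 (exponent in χ_B), largest block size 3 (exponent in m_B), 3 blocks (geometric multiplicity). These force block sizes [3, 2, 1].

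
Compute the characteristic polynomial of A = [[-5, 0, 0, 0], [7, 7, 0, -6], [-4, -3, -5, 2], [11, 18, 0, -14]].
xI - A = [[x + 5, 0, 0, 0], [-7, x - 7, 0, 6], [4, 3, x + 5, -2], [-11, -18, 0, x + 14]].

Expanding det(xI - A) along the first row:
det(xI - A) = + (x + 5)·det([[x - 7, 0, 6], [3, x + 5, -2], [-18, 0, x + 14]]) - (0)·det([[-7, 0, 6], [4, x + 5, -2], [-11, 0, x + 14]]) + (0)·det([[-7, x - 7, 6], [4, 3, -2], [-11, -18, x + 14]]) - (0)·det([[-7, x - 7, 0], [4, 3, x + 5], [-11, -18, 0]]).

Evaluating gives χ_A(x) = x^4 + 17x^3 + 105x^2 + 275x + 250 = (x + 2)(x + 5)^3.

χ_A(x) = (x + 2)(x + 5)^3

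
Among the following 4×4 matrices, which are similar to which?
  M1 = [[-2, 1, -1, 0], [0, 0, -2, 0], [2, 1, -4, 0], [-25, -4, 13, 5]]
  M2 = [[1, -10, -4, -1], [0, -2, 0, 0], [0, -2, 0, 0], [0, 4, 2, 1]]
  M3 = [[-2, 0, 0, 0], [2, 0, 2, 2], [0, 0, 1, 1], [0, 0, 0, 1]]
2 classes: {M1}, {M2, M3}

Characteristic polynomials: χ_{M1} = (x - 5)(x + 2)^3, χ_{M2} = x(x - 1)^2(x + 2), χ_{M3} = x(x - 1)^2(x + 2).

{M1}: invariant factors (x - 5)(x + 2)^3.

{M2, M3}: invariant factors x(x - 1)^2(x + 2).

Matrices are similar if and only if their invariant-factor lists agree; the partition into similarity classes is {M1}, {M2, M3}.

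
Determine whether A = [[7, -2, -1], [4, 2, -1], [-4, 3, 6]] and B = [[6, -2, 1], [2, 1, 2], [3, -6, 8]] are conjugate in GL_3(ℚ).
No.

Both have characteristic polynomial (x - 5)^3, but the minimal polynomial of A is (x - 5)^3 while the minimal polynomial of B is (x - 5)^2. The minimal polynomial is a similarity invariant, so A and B are not similar.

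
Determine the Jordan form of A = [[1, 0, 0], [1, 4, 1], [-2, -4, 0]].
The characteristic polynomial is det(xI - A) = (x - 2)^2(x - 1), so the eigenvalues are 1 (algebraic multiplicity 1), 2 (algebraic multiplicity 2).

For λ = 1: algebraic multiplicity 1 gives one 1×1 block.

For λ = 2: rank(A - 2I) = 2, rank((A - 2I)^2) = 1. The eigenspace has dimension 3 - 2 = 1, so there is 1 Jordan block; the rank sequence gives block sizes [2].

Assembling the blocks gives the Jordan form J above.

J = [[1, 0, 0], [0, 2, 1], [0, 0, 2]]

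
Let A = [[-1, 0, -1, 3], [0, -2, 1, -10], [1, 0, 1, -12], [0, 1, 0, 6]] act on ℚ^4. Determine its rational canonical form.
The invariant factors of A (the non-unit diagonal entries of the Smith normal form of xI - A over ℚ[x]) are (x - 3)^2(x + 1)^2, each dividing the next. The characteristic polynomial is their product, (x - 3)^2(x + 1)^2.

The rational canonical form is the block-diagonal matrix of companion matrices C(f_i):
R = [[0, 0, 0, -9], [1, 0, 0, -12], [0, 1, 0, 2], [0, 0, 1, 4]].

R = [[0, 0, 0, -9], [1, 0, 0, -12], [0, 1, 0, 2], [0, 0, 1, 4]]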